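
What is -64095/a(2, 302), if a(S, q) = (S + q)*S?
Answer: -64095/608 ≈ -105.42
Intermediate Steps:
a(S, q) = S*(S + q)
-64095/a(2, 302) = -64095*1/(2*(2 + 302)) = -64095/(2*304) = -64095/608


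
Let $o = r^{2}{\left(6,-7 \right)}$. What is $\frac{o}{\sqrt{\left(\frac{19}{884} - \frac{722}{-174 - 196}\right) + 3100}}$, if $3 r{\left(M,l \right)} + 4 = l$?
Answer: $\frac{242 \sqrt{20740823085515}}{4565669751} \approx 0.24139$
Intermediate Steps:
$r{\left(M,l \right)} = - \frac{4}{3} + \frac{l}{3}$
$o = \frac{121}{9}$ ($o = \left(- \frac{4}{3} + \frac{1}{3} \left(-7\right)\right)^{2} = \left(- \frac{4}{3} - \frac{7}{3}\right)^{2} = \left(- \frac{11}{3}\right)^{2} = \frac{121}{9} \approx 13.444$)
$\frac{o}{\sqrt{\left(\frac{19}{884} - \frac{722}{-174 - 196}\right) + 3100}} = \frac{121}{9 \sqrt{\left(\frac{19}{884} - \frac{722}{-174 - 196}\right) + 3100}} = \frac{121}{9 \sqrt{\left(19 \cdot \frac{1}{884} - \frac{722}{-174 - 196}\right) + 3100}} = \frac{121}{9 \sqrt{\left(\frac{19}{884} - \frac{722}{-370}\right) + 3100}} = \frac{121}{9 \sqrt{\left(\frac{19}{884} - - \frac{361}{185}\right) + 3100}} = \frac{121}{9 \sqrt{\left(\frac{19}{884} + \frac{361}{185}\right) + 3100}} = \frac{121}{9 \sqrt{\frac{322639}{163540} + 3100}} = \frac{121}{9 \sqrt{\frac{507296639}{163540}}} = \frac{121}{9 \frac{\sqrt{20740823085515}}{81770}} = \frac{121 \frac{2 \sqrt{20740823085515}}{507296639}}{9} = \frac{242 \sqrt{20740823085515}}{4565669751}$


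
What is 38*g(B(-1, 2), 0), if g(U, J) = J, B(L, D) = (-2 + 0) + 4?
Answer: 0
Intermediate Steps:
B(L, D) = 2 (B(L, D) = -2 + 4 = 2)
38*g(B(-1, 2), 0) = 38*0 = 0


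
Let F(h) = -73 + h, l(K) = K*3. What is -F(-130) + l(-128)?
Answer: -181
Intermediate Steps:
l(K) = 3*K
-F(-130) + l(-128) = -(-73 - 130) + 3*(-128) = -1*(-203) - 384 = 203 - 384 = -181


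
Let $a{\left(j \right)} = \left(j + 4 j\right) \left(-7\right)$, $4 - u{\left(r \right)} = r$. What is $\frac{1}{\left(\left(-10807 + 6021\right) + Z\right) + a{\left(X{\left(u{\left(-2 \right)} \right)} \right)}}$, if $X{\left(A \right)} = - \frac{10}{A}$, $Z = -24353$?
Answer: $- \frac{3}{87242} \approx -3.4387 \cdot 10^{-5}$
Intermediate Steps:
$u{\left(r \right)} = 4 - r$
$a{\left(j \right)} = - 35 j$ ($a{\left(j \right)} = 5 j \left(-7\right) = - 35 j$)
$\frac{1}{\left(\left(-10807 + 6021\right) + Z\right) + a{\left(X{\left(u{\left(-2 \right)} \right)} \right)}} = \frac{1}{\left(\left(-10807 + 6021\right) - 24353\right) - 35 \left(- \frac{10}{4 - -2}\right)} = \frac{1}{\left(-4786 - 24353\right) - 35 \left(- \frac{10}{4 + 2}\right)} = \frac{1}{-29139 - 35 \left(- \frac{10}{6}\right)} = \frac{1}{-29139 - 35 \left(\left(-10\right) \frac{1}{6}\right)} = \frac{1}{-29139 - - \frac{175}{3}} = \frac{1}{-29139 + \frac{175}{3}} = \frac{1}{- \frac{87242}{3}} = - \frac{3}{87242}$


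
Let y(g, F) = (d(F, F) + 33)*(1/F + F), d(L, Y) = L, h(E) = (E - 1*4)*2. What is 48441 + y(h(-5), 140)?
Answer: 10172713/140 ≈ 72662.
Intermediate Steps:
h(E) = -8 + 2*E (h(E) = (E - 4)*2 = (-4 + E)*2 = -8 + 2*E)
y(g, F) = (33 + F)*(F + 1/F) (y(g, F) = (F + 33)*(1/F + F) = (33 + F)*(F + 1/F))
48441 + y(h(-5), 140) = 48441 + (33 + 140 + 140²*(33 + 140))/140 = 48441 + (33 + 140 + 19600*173)/140 = 48441 + (33 + 140 + 3390800)/140 = 48441 + (1/140)*3390973 = 48441 + 3390973/140 = 10172713/140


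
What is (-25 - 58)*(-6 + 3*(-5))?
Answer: 1743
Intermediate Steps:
(-25 - 58)*(-6 + 3*(-5)) = -83*(-6 - 15) = -83*(-21) = 1743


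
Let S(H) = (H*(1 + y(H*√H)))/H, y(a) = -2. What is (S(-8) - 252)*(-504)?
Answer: 127512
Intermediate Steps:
S(H) = -1 (S(H) = (H*(1 - 2))/H = (H*(-1))/H = (-H)/H = -1)
(S(-8) - 252)*(-504) = (-1 - 252)*(-504) = -253*(-504) = 127512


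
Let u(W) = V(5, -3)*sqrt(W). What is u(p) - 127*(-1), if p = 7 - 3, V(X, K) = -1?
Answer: 125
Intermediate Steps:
p = 4
u(W) = -sqrt(W)
u(p) - 127*(-1) = -sqrt(4) - 127*(-1) = -1*2 + 127 = -2 + 127 = 125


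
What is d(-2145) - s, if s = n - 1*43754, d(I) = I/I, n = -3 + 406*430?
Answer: -130822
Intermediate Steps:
n = 174577 (n = -3 + 174580 = 174577)
d(I) = 1
s = 130823 (s = 174577 - 1*43754 = 174577 - 43754 = 130823)
d(-2145) - s = 1 - 1*130823 = 1 - 130823 = -130822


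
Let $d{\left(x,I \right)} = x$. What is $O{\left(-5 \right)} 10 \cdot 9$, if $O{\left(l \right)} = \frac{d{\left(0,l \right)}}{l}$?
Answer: $0$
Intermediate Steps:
$O{\left(l \right)} = 0$ ($O{\left(l \right)} = \frac{0}{l} = 0$)
$O{\left(-5 \right)} 10 \cdot 9 = 0 \cdot 10 \cdot 9 = 0 \cdot 9 = 0$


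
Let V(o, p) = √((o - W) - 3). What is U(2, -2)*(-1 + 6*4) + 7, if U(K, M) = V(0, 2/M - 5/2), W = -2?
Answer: 7 + 23*I ≈ 7.0 + 23.0*I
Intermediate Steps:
V(o, p) = √(-1 + o) (V(o, p) = √((o - 1*(-2)) - 3) = √((o + 2) - 3) = √((2 + o) - 3) = √(-1 + o))
U(K, M) = I (U(K, M) = √(-1 + 0) = √(-1) = I)
U(2, -2)*(-1 + 6*4) + 7 = I*(-1 + 6*4) + 7 = I*(-1 + 24) + 7 = I*23 + 7 = 23*I + 7 = 7 + 23*I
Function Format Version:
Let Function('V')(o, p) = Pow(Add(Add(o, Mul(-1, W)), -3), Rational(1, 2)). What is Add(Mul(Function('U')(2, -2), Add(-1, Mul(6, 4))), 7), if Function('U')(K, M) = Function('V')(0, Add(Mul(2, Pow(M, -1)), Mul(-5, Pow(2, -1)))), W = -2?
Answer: Add(7, Mul(23, I)) ≈ Add(7.0000, Mul(23.000, I))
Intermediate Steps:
Function('V')(o, p) = Pow(Add(-1, o), Rational(1, 2)) (Function('V')(o, p) = Pow(Add(Add(o, Mul(-1, -2)), -3), Rational(1, 2)) = Pow(Add(Add(o, 2), -3), Rational(1, 2)) = Pow(Add(Add(2, o), -3), Rational(1, 2)) = Pow(Add(-1, o), Rational(1, 2)))
Function('U')(K, M) = I (Function('U')(K, M) = Pow(Add(-1, 0), Rational(1, 2)) = Pow(-1, Rational(1, 2)) = I)
Add(Mul(Function('U')(2, -2), Add(-1, Mul(6, 4))), 7) = Add(Mul(I, Add(-1, Mul(6, 4))), 7) = Add(Mul(I, Add(-1, 24)), 7) = Add(Mul(I, 23), 7) = Add(Mul(23, I), 7) = Add(7, Mul(23, I))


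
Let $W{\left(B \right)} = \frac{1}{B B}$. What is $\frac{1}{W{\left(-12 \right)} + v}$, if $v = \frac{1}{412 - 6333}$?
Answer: $\frac{852624}{5777} \approx 147.59$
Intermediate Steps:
$W{\left(B \right)} = \frac{1}{B^{2}}$
$v = - \frac{1}{5921}$ ($v = \frac{1}{-5921} = - \frac{1}{5921} \approx -0.00016889$)
$\frac{1}{W{\left(-12 \right)} + v} = \frac{1}{\frac{1}{144} - \frac{1}{5921}} = \frac{1}{\frac{5777}{852624}} = \frac{852624}{5777}$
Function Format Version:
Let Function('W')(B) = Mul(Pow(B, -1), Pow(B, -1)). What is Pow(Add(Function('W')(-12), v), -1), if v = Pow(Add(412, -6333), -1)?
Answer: Rational(852624, 5777) ≈ 147.59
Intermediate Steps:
Function('W')(B) = Pow(B, -2)
v = Rational(-1, 5921) (v = Pow(-5921, -1) = Rational(-1, 5921) ≈ -0.00016889)
Pow(Add(Function('W')(-12), v), -1) = Pow(Add(Pow(-12, -2), Rational(-1, 5921)), -1) = Pow(Add(Rational(1, 144), Rational(-1, 5921)), -1) = Pow(Rational(5777, 852624), -1) = Rational(852624, 5777)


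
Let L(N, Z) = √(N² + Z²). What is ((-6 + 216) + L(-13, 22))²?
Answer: (210 + √653)² ≈ 55486.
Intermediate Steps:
((-6 + 216) + L(-13, 22))² = ((-6 + 216) + √((-13)² + 22²))² = (210 + √(169 + 484))² = (210 + √653)²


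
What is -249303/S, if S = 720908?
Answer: -249303/720908 ≈ -0.34582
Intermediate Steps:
-249303/S = -249303/720908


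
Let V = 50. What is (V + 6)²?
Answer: 3136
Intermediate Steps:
(V + 6)² = (50 + 6)² = 56² = 3136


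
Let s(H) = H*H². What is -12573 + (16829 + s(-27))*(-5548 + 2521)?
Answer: 8626485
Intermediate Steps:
s(H) = H³
-12573 + (16829 + s(-27))*(-5548 + 2521) = -12573 + (16829 + (-27)³)*(-5548 + 2521) = -12573 + (16829 - 19683)*(-3027) = -12573 - 2854*(-3027) = -12573 + 8639058 = 8626485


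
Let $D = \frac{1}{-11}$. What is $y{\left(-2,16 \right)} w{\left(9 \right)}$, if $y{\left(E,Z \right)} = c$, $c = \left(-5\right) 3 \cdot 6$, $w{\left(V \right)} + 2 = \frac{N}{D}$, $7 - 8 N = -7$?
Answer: $\frac{3825}{2} \approx 1912.5$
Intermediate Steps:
$N = \frac{7}{4}$ ($N = \frac{7}{8} - - \frac{7}{8} = \frac{7}{8} + \frac{7}{8} = \frac{7}{4} \approx 1.75$)
$D = - \frac{1}{11} \approx -0.090909$
$w{\left(V \right)} = - \frac{85}{4}$ ($w{\left(V \right)} = -2 + \frac{7}{4 \left(- \frac{1}{11}\right)} = -2 + \frac{7}{4} \left(-11\right) = -2 - \frac{77}{4} = - \frac{85}{4}$)
$c = -90$ ($c = \left(-15\right) 6 = -90$)
$y{\left(E,Z \right)} = -90$
$y{\left(-2,16 \right)} w{\left(9 \right)} = \left(-90\right) \left(- \frac{85}{4}\right) = \frac{3825}{2}$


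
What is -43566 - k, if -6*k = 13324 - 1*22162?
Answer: -45039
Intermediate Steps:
k = 1473 (k = -(13324 - 1*22162)/6 = -(13324 - 22162)/6 = -⅙*(-8838) = 1473)
-43566 - k = -43566 - 1*1473 = -43566 - 1473 = -45039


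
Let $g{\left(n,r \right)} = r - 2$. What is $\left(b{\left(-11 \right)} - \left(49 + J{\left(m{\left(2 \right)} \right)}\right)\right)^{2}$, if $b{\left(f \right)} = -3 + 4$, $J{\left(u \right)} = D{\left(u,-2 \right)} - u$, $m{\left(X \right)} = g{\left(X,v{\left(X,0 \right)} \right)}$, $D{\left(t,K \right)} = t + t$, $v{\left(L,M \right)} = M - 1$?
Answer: $2025$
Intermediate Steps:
$v{\left(L,M \right)} = -1 + M$
$D{\left(t,K \right)} = 2 t$
$g{\left(n,r \right)} = -2 + r$
$m{\left(X \right)} = -3$ ($m{\left(X \right)} = -2 + \left(-1 + 0\right) = -2 - 1 = -3$)
$J{\left(u \right)} = u$ ($J{\left(u \right)} = 2 u - u = u$)
$b{\left(f \right)} = 1$
$\left(b{\left(-11 \right)} - \left(49 + J{\left(m{\left(2 \right)} \right)}\right)\right)^{2} = \left(1 - 46\right)^{2} = \left(-45\right)^{2} = 2025$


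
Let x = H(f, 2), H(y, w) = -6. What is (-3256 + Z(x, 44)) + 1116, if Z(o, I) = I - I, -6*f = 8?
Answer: -2140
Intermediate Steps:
f = -4/3 (f = -⅙*8 = -4/3 ≈ -1.3333)
x = -6
Z(o, I) = 0
(-3256 + Z(x, 44)) + 1116 = (-3256 + 0) + 1116 = -3256 + 1116 = -2140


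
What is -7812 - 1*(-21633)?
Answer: 13821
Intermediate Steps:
-7812 - 1*(-21633) = -7812 + 21633 = 13821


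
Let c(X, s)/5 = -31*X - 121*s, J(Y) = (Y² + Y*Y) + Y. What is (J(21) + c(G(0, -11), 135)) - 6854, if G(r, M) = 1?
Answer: -87781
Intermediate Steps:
J(Y) = Y + 2*Y² (J(Y) = (Y² + Y²) + Y = 2*Y² + Y = Y + 2*Y²)
c(X, s) = -605*s - 155*X (c(X, s) = 5*(-31*X - 121*s) = 5*(-121*s - 31*X) = -605*s - 155*X)
(J(21) + c(G(0, -11), 135)) - 6854 = (21*(1 + 2*21) + (-605*135 - 155*1)) - 6854 = (21*(1 + 42) + (-81675 - 155)) - 6854 = (21*43 - 81830) - 6854 = (903 - 81830) - 6854 = -80927 - 6854 = -87781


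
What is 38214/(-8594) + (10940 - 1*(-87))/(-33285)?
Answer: -683359514/143025645 ≈ -4.7779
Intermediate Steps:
38214/(-8594) + (10940 - 1*(-87))/(-33285) = 38214*(-1/8594) + (10940 + 87)*(-1/33285) = -19107/4297 + 11027*(-1/33285) = -19107/4297 - 11027/33285 = -683359514/143025645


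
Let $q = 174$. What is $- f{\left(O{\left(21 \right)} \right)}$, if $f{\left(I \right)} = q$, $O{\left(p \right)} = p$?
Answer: $-174$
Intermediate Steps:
$f{\left(I \right)} = 174$
$- f{\left(O{\left(21 \right)} \right)} = \left(-1\right) 174 = -174$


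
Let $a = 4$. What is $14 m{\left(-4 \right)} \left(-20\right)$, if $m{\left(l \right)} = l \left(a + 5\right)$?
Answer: $10080$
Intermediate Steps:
$m{\left(l \right)} = 9 l$ ($m{\left(l \right)} = l \left(4 + 5\right) = l 9 = 9 l$)
$14 m{\left(-4 \right)} \left(-20\right) = 14 \cdot 9 \left(-4\right) \left(-20\right) = 14 \left(-36\right) \left(-20\right) = \left(-504\right) \left(-20\right) = 10080$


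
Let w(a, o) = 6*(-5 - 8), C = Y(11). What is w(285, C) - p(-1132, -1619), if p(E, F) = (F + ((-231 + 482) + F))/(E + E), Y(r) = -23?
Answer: -179579/2264 ≈ -79.319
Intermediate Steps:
p(E, F) = (251 + 2*F)/(2*E) (p(E, F) = (F + (251 + F))/((2*E)) = (251 + 2*F)*(1/(2*E)) = (251 + 2*F)/(2*E))
C = -23
w(a, o) = -78 (w(a, o) = 6*(-13) = -78)
w(285, C) - p(-1132, -1619) = -78 - (251/2 - 1619)/(-1132) = -78 - (-1)*(-2987)/(1132*2) = -78 - 1*2987/2264 = -78 - 2987/2264 = -179579/2264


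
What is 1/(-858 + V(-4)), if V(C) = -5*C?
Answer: -1/838 ≈ -0.0011933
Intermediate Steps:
1/(-858 + V(-4)) = 1/(-858 - 5*(-4)) = 1/(-858 + 20) = 1/(-838) = -1/838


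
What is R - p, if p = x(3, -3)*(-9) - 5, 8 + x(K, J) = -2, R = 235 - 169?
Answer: -19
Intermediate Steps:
R = 66
x(K, J) = -10 (x(K, J) = -8 - 2 = -10)
p = 85 (p = -10*(-9) - 5 = 90 - 5 = 85)
R - p = 66 - 1*85 = 66 - 85 = -19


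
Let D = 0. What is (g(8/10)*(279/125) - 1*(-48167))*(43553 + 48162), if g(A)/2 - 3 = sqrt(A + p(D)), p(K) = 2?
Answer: 110471616307/25 + 10235394*sqrt(70)/125 ≈ 4.4196e+9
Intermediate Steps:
g(A) = 6 + 2*sqrt(2 + A) (g(A) = 6 + 2*sqrt(A + 2) = 6 + 2*sqrt(2 + A))
(g(8/10)*(279/125) - 1*(-48167))*(43553 + 48162) = ((6 + 2*sqrt(2 + 8/10))*(279/125) - 1*(-48167))*(43553 + 48162) = ((6 + 2*sqrt(2 + 8*(1/10)))*(279*(1/125)) + 48167)*91715 = ((6 + 2*sqrt(2 + 4/5))*(279/125) + 48167)*91715 = ((6 + 2*sqrt(14/5))*(279/125) + 48167)*91715 = ((6 + 2*(sqrt(70)/5))*(279/125) + 48167)*91715 = ((6 + 2*sqrt(70)/5)*(279/125) + 48167)*91715 = ((1674/125 + 558*sqrt(70)/625) + 48167)*91715 = (6022549/125 + 558*sqrt(70)/625)*91715 = 110471616307/25 + 10235394*sqrt(70)/125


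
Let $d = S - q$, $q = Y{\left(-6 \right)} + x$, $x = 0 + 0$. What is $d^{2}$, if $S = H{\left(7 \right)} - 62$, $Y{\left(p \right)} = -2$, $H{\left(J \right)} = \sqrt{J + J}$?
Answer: $\left(60 - \sqrt{14}\right)^{2} \approx 3165.0$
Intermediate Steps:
$H{\left(J \right)} = \sqrt{2} \sqrt{J}$ ($H{\left(J \right)} = \sqrt{2 J} = \sqrt{2} \sqrt{J}$)
$x = 0$
$S = -62 + \sqrt{14}$ ($S = \sqrt{2} \sqrt{7} - 62 = \sqrt{14} - 62 = -62 + \sqrt{14} \approx -58.258$)
$q = -2$ ($q = -2 + 0 = -2$)
$d = -60 + \sqrt{14}$ ($d = \left(-62 + \sqrt{14}\right) - -2 = \left(-62 + \sqrt{14}\right) + 2 = -60 + \sqrt{14} \approx -56.258$)
$d^{2} = \left(-60 + \sqrt{14}\right)^{2}$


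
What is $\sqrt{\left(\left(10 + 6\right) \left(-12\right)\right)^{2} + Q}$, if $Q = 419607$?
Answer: $3 \sqrt{50719} \approx 675.63$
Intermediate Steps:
$\sqrt{\left(\left(10 + 6\right) \left(-12\right)\right)^{2} + Q} = \sqrt{\left(\left(10 + 6\right) \left(-12\right)\right)^{2} + 419607} = \sqrt{\left(16 \left(-12\right)\right)^{2} + 419607} = \sqrt{\left(-192\right)^{2} + 419607} = \sqrt{36864 + 419607} = \sqrt{456471} = 3 \sqrt{50719}$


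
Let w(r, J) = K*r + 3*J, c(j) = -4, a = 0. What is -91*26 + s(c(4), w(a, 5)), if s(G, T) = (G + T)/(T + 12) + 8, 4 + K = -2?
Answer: -63655/27 ≈ -2357.6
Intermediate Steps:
K = -6 (K = -4 - 2 = -6)
w(r, J) = -6*r + 3*J
s(G, T) = 8 + (G + T)/(12 + T) (s(G, T) = (G + T)/(12 + T) + 8 = 8 + (G + T)/(12 + T))
-91*26 + s(c(4), w(a, 5)) = -91*26 + (96 - 4 + 9*(-6*0 + 3*5))/(12 + (-6*0 + 3*5)) = -2366 + (96 - 4 + 9*(0 + 15))/(12 + (0 + 15)) = -2366 + (96 - 4 + 9*15)/(12 + 15) = -2366 + (96 - 4 + 135)/27 = -2366 + (1/27)*227 = -2366 + 227/27 = -63655/27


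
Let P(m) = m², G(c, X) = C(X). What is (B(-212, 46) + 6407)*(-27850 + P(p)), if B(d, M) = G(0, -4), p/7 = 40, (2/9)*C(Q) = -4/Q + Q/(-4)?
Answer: 324328800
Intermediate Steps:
C(Q) = -18/Q - 9*Q/8 (C(Q) = 9*(-4/Q + Q/(-4))/2 = 9*(-4/Q + Q*(-¼))/2 = 9*(-4/Q - Q/4)/2 = -18/Q - 9*Q/8)
G(c, X) = -18/X - 9*X/8
p = 280 (p = 7*40 = 280)
B(d, M) = 9 (B(d, M) = -18/(-4) - 9/8*(-4) = -18*(-¼) + 9/2 = 9/2 + 9/2 = 9)
(B(-212, 46) + 6407)*(-27850 + P(p)) = (9 + 6407)*(-27850 + 280²) = 6416*(-27850 + 78400) = 6416*50550 = 324328800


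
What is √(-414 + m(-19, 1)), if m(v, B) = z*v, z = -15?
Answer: I*√129 ≈ 11.358*I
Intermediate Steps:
m(v, B) = -15*v
√(-414 + m(-19, 1)) = √(-414 - 15*(-19)) = √(-414 + 285) = √(-129) = I*√129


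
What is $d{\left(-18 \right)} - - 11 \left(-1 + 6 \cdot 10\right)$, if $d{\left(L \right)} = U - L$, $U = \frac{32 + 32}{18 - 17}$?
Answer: $731$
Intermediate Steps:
$U = 64$ ($U = \frac{64}{1} = 64 \cdot 1 = 64$)
$d{\left(L \right)} = 64 - L$
$d{\left(-18 \right)} - - 11 \left(-1 + 6 \cdot 10\right) = \left(64 - -18\right) - - 11 \left(-1 + 6 \cdot 10\right) = \left(64 + 18\right) - - 11 \left(-1 + 60\right) = 82 - \left(-11\right) 59 = 82 - -649 = 82 + 649 = 731$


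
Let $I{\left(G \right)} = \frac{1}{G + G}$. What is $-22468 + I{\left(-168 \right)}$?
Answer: $- \frac{7549249}{336} \approx -22468.0$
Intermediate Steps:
$I{\left(G \right)} = \frac{1}{2 G}$
$-22468 + I{\left(-168 \right)} = -22468 + \frac{1}{2 \left(-168\right)} = -22468 + \frac{1}{2} \left(- \frac{1}{168}\right) = -22468 - \frac{1}{336} = - \frac{7549249}{336}$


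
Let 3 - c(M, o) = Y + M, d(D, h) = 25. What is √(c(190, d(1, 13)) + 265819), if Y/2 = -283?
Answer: √266198 ≈ 515.94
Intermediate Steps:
Y = -566 (Y = 2*(-283) = -566)
c(M, o) = 569 - M (c(M, o) = 3 - (-566 + M) = 3 + (566 - M) = 569 - M)
√(c(190, d(1, 13)) + 265819) = √((569 - 1*190) + 265819) = √((569 - 190) + 265819) = √(379 + 265819) = √266198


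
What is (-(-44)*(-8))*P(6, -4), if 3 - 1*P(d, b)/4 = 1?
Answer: -2816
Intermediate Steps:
P(d, b) = 8 (P(d, b) = 12 - 4*1 = 12 - 4 = 8)
(-(-44)*(-8))*P(6, -4) = -(-44)*(-8)*8 = -44*8*8 = -352*8 = -2816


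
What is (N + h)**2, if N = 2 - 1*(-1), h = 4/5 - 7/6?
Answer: 6241/900 ≈ 6.9344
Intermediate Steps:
h = -11/30 (h = 4*(1/5) - 7*1/6 = 4/5 - 7/6 = -11/30 ≈ -0.36667)
N = 3 (N = 2 + 1 = 3)
(N + h)**2 = (3 - 11/30)**2 = (79/30)**2 = 6241/900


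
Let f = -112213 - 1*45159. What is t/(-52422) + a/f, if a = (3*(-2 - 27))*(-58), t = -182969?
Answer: 3566209507/1031219373 ≈ 3.4582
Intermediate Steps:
a = 5046 (a = (3*(-29))*(-58) = -87*(-58) = 5046)
f = -157372 (f = -112213 - 45159 = -157372)
t/(-52422) + a/f = -182969/(-52422) + 5046/(-157372) = -182969*(-1/52422) + 5046*(-1/157372) = 182969/52422 - 2523/78686 = 3566209507/1031219373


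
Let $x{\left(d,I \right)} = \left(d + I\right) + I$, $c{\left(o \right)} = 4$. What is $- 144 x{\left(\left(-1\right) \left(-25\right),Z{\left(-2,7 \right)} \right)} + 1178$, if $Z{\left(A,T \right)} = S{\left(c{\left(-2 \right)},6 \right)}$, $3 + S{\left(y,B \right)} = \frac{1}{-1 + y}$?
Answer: $-1654$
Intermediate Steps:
$S{\left(y,B \right)} = -3 + \frac{1}{-1 + y}$
$Z{\left(A,T \right)} = - \frac{8}{3}$ ($Z{\left(A,T \right)} = \frac{4 - 12}{-1 + 4} = \frac{4 - 12}{3} = \frac{1}{3} \left(-8\right) = - \frac{8}{3}$)
$x{\left(d,I \right)} = d + 2 I$ ($x{\left(d,I \right)} = \left(I + d\right) + I = d + 2 I$)
$- 144 x{\left(\left(-1\right) \left(-25\right),Z{\left(-2,7 \right)} \right)} + 1178 = - 144 \left(\left(-1\right) \left(-25\right) + 2 \left(- \frac{8}{3}\right)\right) + 1178 = - 144 \left(25 - \frac{16}{3}\right) + 1178 = \left(-144\right) \frac{59}{3} + 1178 = -2832 + 1178 = -1654$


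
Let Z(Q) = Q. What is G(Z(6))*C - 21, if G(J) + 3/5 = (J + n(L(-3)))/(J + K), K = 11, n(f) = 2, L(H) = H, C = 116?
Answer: -3061/85 ≈ -36.012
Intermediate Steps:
G(J) = -⅗ + (2 + J)/(11 + J) (G(J) = -⅗ + (J + 2)/(J + 11) = -⅗ + (2 + J)/(11 + J))
G(Z(6))*C - 21 = ((-23 + 2*6)/(5*(11 + 6)))*116 - 21 = ((⅕)*(-23 + 12)/17)*116 - 21 = ((⅕)*(1/17)*(-11))*116 - 21 = -11/85*116 - 21 = -1276/85 - 21 = -3061/85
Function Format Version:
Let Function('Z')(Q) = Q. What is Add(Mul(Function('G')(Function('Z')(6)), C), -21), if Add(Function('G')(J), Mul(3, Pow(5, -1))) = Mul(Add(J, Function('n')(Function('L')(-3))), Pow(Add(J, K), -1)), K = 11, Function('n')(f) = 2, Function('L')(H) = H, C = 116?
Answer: Rational(-3061, 85) ≈ -36.012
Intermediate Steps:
Function('G')(J) = Add(Rational(-3, 5), Mul(Pow(Add(11, J), -1), Add(2, J))) (Function('G')(J) = Add(Rational(-3, 5), Mul(Add(J, 2), Pow(Add(J, 11), -1))) = Add(Rational(-3, 5), Mul(Add(2, J), Pow(Add(11, J), -1))) = Add(Rational(-3, 5), Mul(Pow(Add(11, J), -1), Add(2, J))))
Add(Mul(Function('G')(Function('Z')(6)), C), -21) = Add(Mul(Mul(Rational(1, 5), Pow(Add(11, 6), -1), Add(-23, Mul(2, 6))), 116), -21) = Add(Mul(Mul(Rational(1, 5), Pow(17, -1), Add(-23, 12)), 116), -21) = Add(Mul(Mul(Rational(1, 5), Rational(1, 17), -11), 116), -21) = Add(Mul(Rational(-11, 85), 116), -21) = Add(Rational(-1276, 85), -21) = Rational(-3061, 85)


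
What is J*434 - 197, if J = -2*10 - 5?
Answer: -11047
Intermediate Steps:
J = -25 (J = -20 - 5 = -25)
J*434 - 197 = -25*434 - 197 = -10850 - 197 = -11047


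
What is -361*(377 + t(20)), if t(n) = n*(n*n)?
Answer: -3024097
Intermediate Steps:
t(n) = n³ (t(n) = n*n² = n³)
-361*(377 + t(20)) = -361*(377 + 20³) = -361*(377 + 8000) = -361*8377 = -3024097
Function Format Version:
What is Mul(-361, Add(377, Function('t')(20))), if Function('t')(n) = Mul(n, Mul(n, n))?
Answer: -3024097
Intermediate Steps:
Function('t')(n) = Pow(n, 3) (Function('t')(n) = Mul(n, Pow(n, 2)) = Pow(n, 3))
Mul(-361, Add(377, Function('t')(20))) = Mul(-361, Add(377, Pow(20, 3))) = Mul(-361, Add(377, 8000)) = Mul(-361, 8377) = -3024097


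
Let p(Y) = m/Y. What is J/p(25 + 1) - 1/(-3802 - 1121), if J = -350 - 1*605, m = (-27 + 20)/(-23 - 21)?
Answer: -5378475953/34461 ≈ -1.5607e+5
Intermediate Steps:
m = 7/44 (m = -7/(-44) = -7*(-1/44) = 7/44 ≈ 0.15909)
J = -955 (J = -350 - 605 = -955)
p(Y) = 7/(44*Y)
J/p(25 + 1) - 1/(-3802 - 1121) = -955/(7/(44*(25 + 1))) - 1/(-3802 - 1121) = -955/((7/44)/26) - 1/(-4923) = -955/((7/44)*(1/26)) - 1*(-1/4923) = -955/7/1144 + 1/4923 = -955*1144/7 + 1/4923 = -1092520/7 + 1/4923 = -5378475953/34461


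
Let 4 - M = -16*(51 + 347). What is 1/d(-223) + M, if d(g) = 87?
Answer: 554365/87 ≈ 6372.0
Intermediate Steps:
M = 6372 (M = 4 - (-16)*(51 + 347) = 4 - (-16)*398 = 4 - 1*(-6368) = 4 + 6368 = 6372)
1/d(-223) + M = 1/87 + 6372 = 554365/87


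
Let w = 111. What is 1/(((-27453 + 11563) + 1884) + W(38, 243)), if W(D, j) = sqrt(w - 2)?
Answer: -14006/196167927 - sqrt(109)/196167927 ≈ -7.1451e-5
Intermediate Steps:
W(D, j) = sqrt(109) (W(D, j) = sqrt(111 - 2) = sqrt(109))
1/(((-27453 + 11563) + 1884) + W(38, 243)) = 1/(((-27453 + 11563) + 1884) + sqrt(109)) = 1/((-15890 + 1884) + sqrt(109)) = 1/(-14006 + sqrt(109))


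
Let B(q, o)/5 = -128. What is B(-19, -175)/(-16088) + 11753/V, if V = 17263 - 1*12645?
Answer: 24004723/9286798 ≈ 2.5848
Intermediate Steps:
V = 4618 (V = 17263 - 12645 = 4618)
B(q, o) = -640 (B(q, o) = 5*(-128) = -640)
B(-19, -175)/(-16088) + 11753/V = -640/(-16088) + 11753/4618 = -640*(-1/16088) + 11753*(1/4618) = 80/2011 + 11753/4618 = 24004723/9286798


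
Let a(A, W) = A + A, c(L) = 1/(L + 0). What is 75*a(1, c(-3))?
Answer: 150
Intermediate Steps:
c(L) = 1/L
a(A, W) = 2*A
75*a(1, c(-3)) = 75*(2*1) = 75*2 = 150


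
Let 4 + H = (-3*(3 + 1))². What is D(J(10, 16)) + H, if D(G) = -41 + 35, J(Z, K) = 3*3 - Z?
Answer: 134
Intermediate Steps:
J(Z, K) = 9 - Z
D(G) = -6
H = 140 (H = -4 + (-3*(3 + 1))² = -4 + (-3*4)² = -4 + (-12)² = -4 + 144 = 140)
D(J(10, 16)) + H = -6 + 140 = 134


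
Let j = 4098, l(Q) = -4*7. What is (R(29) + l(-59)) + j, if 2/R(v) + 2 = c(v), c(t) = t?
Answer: 109892/27 ≈ 4070.1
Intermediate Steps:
R(v) = 2/(-2 + v)
l(Q) = -28
(R(29) + l(-59)) + j = (2/(-2 + 29) - 28) + 4098 = (2/27 - 28) + 4098 = -754/27 + 4098 = 109892/27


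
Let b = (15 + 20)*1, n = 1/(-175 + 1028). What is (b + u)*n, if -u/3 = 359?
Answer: -1042/853 ≈ -1.2216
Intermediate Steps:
u = -1077 (u = -3*359 = -1077)
n = 1/853 ≈ 0.0011723
b = 35 (b = 35*1 = 35)
(b + u)*n = (35 - 1077)*(1/853) = -1042*1/853 = -1042/853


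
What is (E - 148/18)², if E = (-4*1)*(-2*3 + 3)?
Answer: 1156/81 ≈ 14.272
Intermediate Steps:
E = 12 (E = -4*(-6 + 3) = -4*(-3) = 12)
(E - 148/18)² = (12 - 148/18)² = (12 - 148*1/18)² = (12 - 74/9)² = (34/9)² = 1156/81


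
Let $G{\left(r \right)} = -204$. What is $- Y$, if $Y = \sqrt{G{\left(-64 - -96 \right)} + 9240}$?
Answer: $- 6 \sqrt{251} \approx -95.058$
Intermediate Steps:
$Y = 6 \sqrt{251}$ ($Y = \sqrt{-204 + 9240} = \sqrt{9036} = 6 \sqrt{251} \approx 95.058$)
$- Y = - 6 \sqrt{251}$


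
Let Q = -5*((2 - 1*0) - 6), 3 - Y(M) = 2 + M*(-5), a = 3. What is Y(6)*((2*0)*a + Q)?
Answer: 620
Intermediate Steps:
Y(M) = 1 + 5*M (Y(M) = 3 - (2 + M*(-5)) = 3 - (2 - 5*M) = 3 + (-2 + 5*M) = 1 + 5*M)
Q = 20 (Q = -5*((2 + 0) - 6) = -5*(2 - 6) = -5*(-4) = 20)
Y(6)*((2*0)*a + Q) = (1 + 5*6)*((2*0)*3 + 20) = (1 + 30)*(0*3 + 20) = 31*(0 + 20) = 31*20 = 620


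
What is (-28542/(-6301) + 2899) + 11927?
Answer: 93447168/6301 ≈ 14831.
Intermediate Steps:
(-28542/(-6301) + 2899) + 11927 = (-28542*(-1/6301) + 2899) + 11927 = (28542/6301 + 2899) + 11927 = 18295141/6301 + 11927 = 93447168/6301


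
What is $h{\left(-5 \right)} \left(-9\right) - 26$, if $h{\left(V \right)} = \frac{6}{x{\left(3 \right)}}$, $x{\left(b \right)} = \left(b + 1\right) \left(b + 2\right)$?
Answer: $- \frac{287}{10} \approx -28.7$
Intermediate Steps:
$x{\left(b \right)} = \left(1 + b\right) \left(2 + b\right)$
$h{\left(V \right)} = \frac{3}{10}$ ($h{\left(V \right)} = \frac{6}{2 + 3^{2} + 3 \cdot 3} = \frac{6}{2 + 9 + 9} = \frac{6}{20} = 6 \cdot \frac{1}{20} = \frac{3}{10}$)
$h{\left(-5 \right)} \left(-9\right) - 26 = \frac{3}{10} \left(-9\right) - 26 = - \frac{27}{10} - 26 = - \frac{287}{10}$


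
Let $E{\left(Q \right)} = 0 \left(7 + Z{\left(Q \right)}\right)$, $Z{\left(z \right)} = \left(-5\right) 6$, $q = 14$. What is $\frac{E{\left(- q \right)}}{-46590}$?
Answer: $0$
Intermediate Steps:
$Z{\left(z \right)} = -30$
$E{\left(Q \right)} = 0$ ($E{\left(Q \right)} = 0 \left(7 - 30\right) = 0 \left(-23\right) = 0$)
$\frac{E{\left(- q \right)}}{-46590} = \frac{0}{-46590} = 0 \left(- \frac{1}{46590}\right) = 0$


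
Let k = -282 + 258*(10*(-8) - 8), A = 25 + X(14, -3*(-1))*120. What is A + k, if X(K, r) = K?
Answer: -21281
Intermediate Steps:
A = 1705 (A = 25 + 14*120 = 25 + 1680 = 1705)
k = -22986 (k = -282 + 258*(-80 - 8) = -282 + 258*(-88) = -282 - 22704 = -22986)
A + k = 1705 - 22986 = -21281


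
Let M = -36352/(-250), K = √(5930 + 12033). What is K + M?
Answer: 18176/125 + √17963 ≈ 279.43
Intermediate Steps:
K = √17963 ≈ 134.03
M = 18176/125 (M = -36352*(-1/250) = 18176/125 ≈ 145.41)
K + M = √17963 + 18176/125 = 18176/125 + √17963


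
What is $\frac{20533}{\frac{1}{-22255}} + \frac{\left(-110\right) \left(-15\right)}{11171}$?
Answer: $- \frac{5104721550815}{11171} \approx -4.5696 \cdot 10^{8}$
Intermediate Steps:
$\frac{20533}{\frac{1}{-22255}} + \frac{\left(-110\right) \left(-15\right)}{11171} = \frac{20533}{- \frac{1}{22255}} + 1650 \cdot \frac{1}{11171} = 20533 \left(-22255\right) + \frac{1650}{11171} = -456961915 + \frac{1650}{11171} = - \frac{5104721550815}{11171}$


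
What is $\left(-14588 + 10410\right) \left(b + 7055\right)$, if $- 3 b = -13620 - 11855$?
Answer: $- \frac{194861920}{3} \approx -6.4954 \cdot 10^{7}$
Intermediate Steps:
$b = \frac{25475}{3}$ ($b = - \frac{-13620 - 11855}{3} = \left(- \frac{1}{3}\right) \left(-25475\right) = \frac{25475}{3} \approx 8491.7$)
$\left(-14588 + 10410\right) \left(b + 7055\right) = \left(-14588 + 10410\right) \left(\frac{25475}{3} + 7055\right) = \left(-4178\right) \frac{46640}{3} = - \frac{194861920}{3}$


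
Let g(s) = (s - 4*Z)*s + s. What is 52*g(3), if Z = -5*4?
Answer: 13104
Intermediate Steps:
Z = -20
g(s) = s + s*(80 + s) (g(s) = (s - 4*(-20))*s + s = (s + 80)*s + s = (80 + s)*s + s = s*(80 + s) + s = s + s*(80 + s))
52*g(3) = 52*(3*(81 + 3)) = 52*(3*84) = 52*252 = 13104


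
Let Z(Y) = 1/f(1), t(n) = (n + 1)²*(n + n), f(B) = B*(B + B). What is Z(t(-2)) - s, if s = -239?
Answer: 479/2 ≈ 239.50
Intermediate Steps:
f(B) = 2*B² (f(B) = B*(2*B) = 2*B²)
t(n) = 2*n*(1 + n)² (t(n) = (1 + n)²*(2*n) = 2*n*(1 + n)²)
Z(Y) = ½ (Z(Y) = 1/(2*1²) = 1/(2*1) = 1/2 = ½)
Z(t(-2)) - s = ½ - 1*(-239) = ½ + 239 = 479/2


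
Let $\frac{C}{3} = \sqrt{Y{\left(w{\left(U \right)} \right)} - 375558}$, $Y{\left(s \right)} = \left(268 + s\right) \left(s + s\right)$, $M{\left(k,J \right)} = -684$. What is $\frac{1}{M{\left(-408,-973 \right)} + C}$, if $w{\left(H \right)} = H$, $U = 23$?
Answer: $- \frac{19}{103539} - \frac{i \sqrt{90543}}{621234} \approx -0.00018351 - 0.00048436 i$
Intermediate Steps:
$Y{\left(s \right)} = 2 s \left(268 + s\right)$ ($Y{\left(s \right)} = \left(268 + s\right) 2 s = 2 s \left(268 + s\right)$)
$C = 6 i \sqrt{90543}$ ($C = 3 \sqrt{2 \cdot 23 \left(268 + 23\right) - 375558} = 3 \sqrt{2 \cdot 23 \cdot 291 - 375558} = 3 \sqrt{13386 - 375558} = 3 \sqrt{-362172} = 3 \cdot 2 i \sqrt{90543} = 6 i \sqrt{90543} \approx 1805.4 i$)
$\frac{1}{M{\left(-408,-973 \right)} + C} = \frac{1}{-684 + 6 i \sqrt{90543}}$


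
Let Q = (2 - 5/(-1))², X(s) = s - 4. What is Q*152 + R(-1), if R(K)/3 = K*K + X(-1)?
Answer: 7436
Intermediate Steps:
X(s) = -4 + s
R(K) = -15 + 3*K² (R(K) = 3*(K*K + (-4 - 1)) = 3*(K² - 5) = 3*(-5 + K²) = -15 + 3*K²)
Q = 49 (Q = (2 - 5*(-1))² = (2 + 5)² = 7² = 49)
Q*152 + R(-1) = 49*152 + (-15 + 3*(-1)²) = 7448 + (-15 + 3*1) = 7448 + (-15 + 3) = 7448 - 12 = 7436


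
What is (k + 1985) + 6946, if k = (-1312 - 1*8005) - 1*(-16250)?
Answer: 15864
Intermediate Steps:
k = 6933 (k = (-1312 - 8005) + 16250 = -9317 + 16250 = 6933)
(k + 1985) + 6946 = (6933 + 1985) + 6946 = 8918 + 6946 = 15864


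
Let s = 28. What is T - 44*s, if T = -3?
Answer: -1235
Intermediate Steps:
T - 44*s = -3 - 44*28 = -3 - 1232 = -1235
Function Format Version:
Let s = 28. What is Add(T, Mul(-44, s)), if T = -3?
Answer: -1235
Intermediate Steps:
Add(T, Mul(-44, s)) = Add(-3, Mul(-44, 28)) = Add(-3, -1232) = -1235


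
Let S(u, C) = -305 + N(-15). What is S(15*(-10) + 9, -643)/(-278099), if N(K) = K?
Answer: 320/278099 ≈ 0.0011507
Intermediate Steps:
S(u, C) = -320 (S(u, C) = -305 - 15 = -320)
S(15*(-10) + 9, -643)/(-278099) = -320/(-278099) = -320*(-1/278099) = 320/278099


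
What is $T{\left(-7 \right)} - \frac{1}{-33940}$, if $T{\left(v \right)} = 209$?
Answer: $\frac{7093461}{33940} \approx 209.0$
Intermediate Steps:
$T{\left(-7 \right)} - \frac{1}{-33940} = 209 - \frac{1}{-33940} = 209 - - \frac{1}{33940} = 209 + \frac{1}{33940} = \frac{7093461}{33940}$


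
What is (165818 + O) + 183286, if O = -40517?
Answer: 308587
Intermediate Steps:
(165818 + O) + 183286 = (165818 - 40517) + 183286 = 125301 + 183286 = 308587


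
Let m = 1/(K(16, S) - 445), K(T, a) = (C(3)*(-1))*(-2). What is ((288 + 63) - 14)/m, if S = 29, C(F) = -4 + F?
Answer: -150639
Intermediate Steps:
K(T, a) = -2 (K(T, a) = ((-4 + 3)*(-1))*(-2) = -1*(-1)*(-2) = 1*(-2) = -2)
m = -1/447 (m = 1/(-2 - 445) = 1/(-447) = -1/447 ≈ -0.0022371)
((288 + 63) - 14)/m = ((288 + 63) - 14)/(-1/447) = (351 - 14)*(-447) = 337*(-447) = -150639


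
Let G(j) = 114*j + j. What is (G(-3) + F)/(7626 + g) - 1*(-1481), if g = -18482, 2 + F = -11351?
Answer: 8044717/5428 ≈ 1482.1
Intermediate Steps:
F = -11353 (F = -2 - 11351 = -11353)
G(j) = 115*j
(G(-3) + F)/(7626 + g) - 1*(-1481) = (115*(-3) - 11353)/(7626 - 18482) - 1*(-1481) = (-345 - 11353)/(-10856) + 1481 = -11698*(-1/10856) + 1481 = 5849/5428 + 1481 = 8044717/5428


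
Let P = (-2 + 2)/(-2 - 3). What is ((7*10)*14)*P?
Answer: 0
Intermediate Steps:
P = 0 (P = 0/(-5) = 0*(-⅕) = 0)
((7*10)*14)*P = ((7*10)*14)*0 = (70*14)*0 = 980*0 = 0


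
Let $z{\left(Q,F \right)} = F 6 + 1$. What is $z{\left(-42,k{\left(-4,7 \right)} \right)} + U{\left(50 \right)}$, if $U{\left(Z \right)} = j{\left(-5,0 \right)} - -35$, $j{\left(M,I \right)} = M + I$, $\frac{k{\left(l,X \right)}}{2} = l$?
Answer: $-17$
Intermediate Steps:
$k{\left(l,X \right)} = 2 l$
$j{\left(M,I \right)} = I + M$
$U{\left(Z \right)} = 30$ ($U{\left(Z \right)} = \left(0 - 5\right) - -35 = -5 + 35 = 30$)
$z{\left(Q,F \right)} = 1 + 6 F$ ($z{\left(Q,F \right)} = 6 F + 1 = 1 + 6 F$)
$z{\left(-42,k{\left(-4,7 \right)} \right)} + U{\left(50 \right)} = \left(1 + 6 \cdot 2 \left(-4\right)\right) + 30 = \left(1 + 6 \left(-8\right)\right) + 30 = \left(1 - 48\right) + 30 = -47 + 30 = -17$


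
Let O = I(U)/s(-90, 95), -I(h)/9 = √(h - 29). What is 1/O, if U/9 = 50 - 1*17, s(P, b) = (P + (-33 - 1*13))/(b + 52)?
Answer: 68*√67/88641 ≈ 0.0062793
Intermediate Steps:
s(P, b) = (-46 + P)/(52 + b) (s(P, b) = (P + (-33 - 13))/(52 + b) = (P - 46)/(52 + b) = (-46 + P)/(52 + b))
U = 297 (U = 9*(50 - 1*17) = 9*(50 - 17) = 9*33 = 297)
I(h) = -9*√(-29 + h) (I(h) = -9*√(h - 29) = -9*√(-29 + h))
O = 1323*√67/68 (O = (-9*√(-29 + 297))/(((-46 - 90)/(52 + 95))) = (-18*√67)/((-136/147)) = (-18*√67)/(((1/147)*(-136))) = (-18*√67)/(-136/147) = -18*√67*(-147/136) = 1323*√67/68 ≈ 159.25)
1/O = 1/(1323*√67/68) = 68*√67/88641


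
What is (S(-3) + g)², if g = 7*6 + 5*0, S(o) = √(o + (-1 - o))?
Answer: (42 + I)² ≈ 1763.0 + 84.0*I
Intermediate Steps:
S(o) = I (S(o) = √(-1) = I)
g = 42 (g = 42 + 0 = 42)
(S(-3) + g)² = (I + 42)² = (42 + I)²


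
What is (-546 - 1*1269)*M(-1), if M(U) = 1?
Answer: -1815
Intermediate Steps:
(-546 - 1*1269)*M(-1) = (-546 - 1*1269)*1 = (-546 - 1269)*1 = -1815*1 = -1815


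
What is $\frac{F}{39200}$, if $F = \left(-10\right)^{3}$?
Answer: $- \frac{5}{196} \approx -0.02551$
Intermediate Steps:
$F = -1000$
$\frac{F}{39200} = - \frac{1000}{39200} = \left(-1000\right) \frac{1}{39200} = - \frac{5}{196}$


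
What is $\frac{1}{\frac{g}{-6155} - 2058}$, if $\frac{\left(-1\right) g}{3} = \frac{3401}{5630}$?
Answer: $- \frac{34652650}{71315143497} \approx -0.00048591$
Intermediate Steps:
$g = - \frac{10203}{5630}$ ($g = - 3 \cdot \frac{3401}{5630} = - 3 \cdot 3401 \cdot \frac{1}{5630} = \left(-3\right) \frac{3401}{5630} = - \frac{10203}{5630} \approx -1.8123$)
$\frac{1}{\frac{g}{-6155} - 2058} = \frac{1}{- \frac{10203}{5630 \left(-6155\right)} - 2058} = \frac{1}{\left(- \frac{10203}{5630}\right) \left(- \frac{1}{6155}\right) - 2058} = \frac{1}{\frac{10203}{34652650} - 2058} = \frac{1}{- \frac{71315143497}{34652650}} = - \frac{34652650}{71315143497}$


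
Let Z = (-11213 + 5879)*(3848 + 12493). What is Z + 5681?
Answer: -87157213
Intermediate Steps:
Z = -87162894 (Z = -5334*16341 = -87162894)
Z + 5681 = -87162894 + 5681 = -87157213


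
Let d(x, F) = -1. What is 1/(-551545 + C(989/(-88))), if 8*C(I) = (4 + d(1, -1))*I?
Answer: -704/388290647 ≈ -1.8131e-6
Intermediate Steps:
C(I) = 3*I/8 (C(I) = ((4 - 1)*I)/8 = (3*I)/8 = 3*I/8)
1/(-551545 + C(989/(-88))) = 1/(-551545 + 3*(989/(-88))/8) = 1/(-551545 + 3*(989*(-1/88))/8) = 1/(-551545 + (3/8)*(-989/88)) = 1/(-551545 - 2967/704) = 1/(-388290647/704) = -704/388290647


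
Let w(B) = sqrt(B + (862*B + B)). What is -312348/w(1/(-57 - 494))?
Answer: 26029*I*sqrt(3306)/6 ≈ 2.4944e+5*I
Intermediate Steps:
w(B) = 12*sqrt(6)*sqrt(B) (w(B) = sqrt(B + 863*B) = sqrt(864*B) = 12*sqrt(6)*sqrt(B))
-312348/w(1/(-57 - 494)) = -312348*(-I*sqrt(3306)/72) = -(-26029)*I*sqrt(3306)/6 = 26029*I*sqrt(3306)/6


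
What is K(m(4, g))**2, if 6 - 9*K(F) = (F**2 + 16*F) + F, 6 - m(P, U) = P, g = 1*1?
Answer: 1024/81 ≈ 12.642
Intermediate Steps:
g = 1
m(P, U) = 6 - P
K(F) = 2/3 - 17*F/9 - F**2/9 (K(F) = 2/3 - ((F**2 + 16*F) + F)/9 = 2/3 - (F**2 + 17*F)/9 = 2/3 + (-17*F/9 - F**2/9) = 2/3 - 17*F/9 - F**2/9)
K(m(4, g))**2 = (2/3 - 17*(6 - 1*4)/9 - (6 - 1*4)**2/9)**2 = (2/3 - 17*(6 - 4)/9 - (6 - 4)**2/9)**2 = (2/3 - 17/9*2 - 1/9*2**2)**2 = (2/3 - 34/9 - 1/9*4)**2 = (2/3 - 34/9 - 4/9)**2 = (-32/9)**2 = 1024/81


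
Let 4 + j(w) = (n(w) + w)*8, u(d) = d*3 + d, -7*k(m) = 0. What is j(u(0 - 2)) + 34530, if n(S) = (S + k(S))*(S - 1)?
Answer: 35038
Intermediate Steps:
k(m) = 0 (k(m) = -1/7*0 = 0)
u(d) = 4*d (u(d) = 3*d + d = 4*d)
n(S) = S*(-1 + S) (n(S) = (S + 0)*(S - 1) = S*(-1 + S))
j(w) = -4 + 8*w + 8*w*(-1 + w) (j(w) = -4 + (w*(-1 + w) + w)*8 = -4 + (w + w*(-1 + w))*8 = -4 + (8*w + 8*w*(-1 + w)) = -4 + 8*w + 8*w*(-1 + w))
j(u(0 - 2)) + 34530 = (-4 + 8*(4*(0 - 2))**2) + 34530 = (-4 + 8*(4*(-2))**2) + 34530 = (-4 + 8*(-8)**2) + 34530 = (-4 + 8*64) + 34530 = (-4 + 512) + 34530 = 508 + 34530 = 35038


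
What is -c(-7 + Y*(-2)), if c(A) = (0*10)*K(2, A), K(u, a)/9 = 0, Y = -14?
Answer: 0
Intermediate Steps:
K(u, a) = 0 (K(u, a) = 9*0 = 0)
c(A) = 0 (c(A) = (0*10)*0 = 0*0 = 0)
-c(-7 + Y*(-2)) = -1*0 = 0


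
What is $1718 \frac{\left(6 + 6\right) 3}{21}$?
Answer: $\frac{20616}{7} \approx 2945.1$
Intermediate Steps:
$1718 \frac{\left(6 + 6\right) 3}{21} = 1718 \cdot 12 \cdot 3 \cdot \frac{1}{21} = 1718 \cdot 36 \cdot \frac{1}{21} = 1718 \cdot \frac{12}{7} = \frac{20616}{7}$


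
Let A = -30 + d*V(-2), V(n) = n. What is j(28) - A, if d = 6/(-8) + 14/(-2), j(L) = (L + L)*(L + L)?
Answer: 6301/2 ≈ 3150.5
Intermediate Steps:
j(L) = 4*L² (j(L) = (2*L)*(2*L) = 4*L²)
d = -31/4 (d = 6*(-⅛) + 14*(-½) = -¾ - 7 = -31/4 ≈ -7.7500)
A = -29/2 (A = -30 - 31/4*(-2) = -30 + 31/2 = -29/2 ≈ -14.500)
j(28) - A = 4*28² - 1*(-29/2) = 4*784 + 29/2 = 3136 + 29/2 = 6301/2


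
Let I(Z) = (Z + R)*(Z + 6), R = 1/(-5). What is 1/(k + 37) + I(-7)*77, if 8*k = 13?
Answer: 856588/1545 ≈ 554.43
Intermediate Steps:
k = 13/8 (k = (1/8)*13 = 13/8 ≈ 1.6250)
R = -1/5 ≈ -0.20000
I(Z) = (6 + Z)*(-1/5 + Z) (I(Z) = (Z - 1/5)*(Z + 6) = (-1/5 + Z)*(6 + Z) = (6 + Z)*(-1/5 + Z))
1/(k + 37) + I(-7)*77 = 1/(13/8 + 37) + (-6/5 + (-7)**2 + (29/5)*(-7))*77 = 1/(309/8) + (-6/5 + 49 - 203/5)*77 = 8/309 + (36/5)*77 = 8/309 + 2772/5 = 856588/1545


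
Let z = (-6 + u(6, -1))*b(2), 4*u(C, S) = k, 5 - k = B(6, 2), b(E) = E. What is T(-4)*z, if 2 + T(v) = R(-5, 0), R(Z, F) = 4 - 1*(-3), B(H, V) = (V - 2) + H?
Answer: -125/2 ≈ -62.500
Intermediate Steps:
B(H, V) = -2 + H + V (B(H, V) = (-2 + V) + H = -2 + H + V)
k = -1 (k = 5 - (-2 + 6 + 2) = 5 - 1*6 = 5 - 6 = -1)
R(Z, F) = 7 (R(Z, F) = 4 + 3 = 7)
u(C, S) = -1/4 (u(C, S) = (1/4)*(-1) = -1/4)
T(v) = 5 (T(v) = -2 + 7 = 5)
z = -25/2 (z = (-6 - 1/4)*2 = -25/4*2 = -25/2 ≈ -12.500)
T(-4)*z = 5*(-25/2) = -125/2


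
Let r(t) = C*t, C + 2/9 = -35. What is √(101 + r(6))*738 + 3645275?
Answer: 3645275 + 246*I*√993 ≈ 3.6453e+6 + 7751.9*I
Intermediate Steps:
C = -317/9 (C = -2/9 - 35 = -317/9 ≈ -35.222)
r(t) = -317*t/9
√(101 + r(6))*738 + 3645275 = √(101 - 317/9*6)*738 + 3645275 = √(101 - 634/3)*738 + 3645275 = √(-331/3)*738 + 3645275 = (I*√993/3)*738 + 3645275 = 246*I*√993 + 3645275 = 3645275 + 246*I*√993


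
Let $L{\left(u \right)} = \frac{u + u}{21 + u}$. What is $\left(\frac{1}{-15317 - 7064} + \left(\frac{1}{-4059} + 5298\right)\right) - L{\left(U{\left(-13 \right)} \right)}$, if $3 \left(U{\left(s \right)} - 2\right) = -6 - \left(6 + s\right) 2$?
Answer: $\frac{481260988946}{90844479} \approx 5297.6$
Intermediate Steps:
$U{\left(s \right)} = -4 - \frac{2 s}{3}$ ($U{\left(s \right)} = 2 + \frac{-6 - \left(6 + s\right) 2}{3} = 2 + \frac{-6 - \left(12 + 2 s\right)}{3} = 2 + \frac{-18 - 2 s}{3} = 2 - \left(6 + \frac{2 s}{3}\right) = -4 - \frac{2 s}{3}$)
$L{\left(u \right)} = \frac{2 u}{21 + u}$
$\left(\frac{1}{-15317 - 7064} + \left(\frac{1}{-4059} + 5298\right)\right) - L{\left(U{\left(-13 \right)} \right)} = \left(\frac{1}{-15317 - 7064} + \left(\frac{1}{-4059} + 5298\right)\right) - \frac{2 \left(-4 - - \frac{26}{3}\right)}{21 - - \frac{14}{3}} = \left(\frac{1}{-22381} + \left(- \frac{1}{4059} + 5298\right)\right) - \frac{2 \left(-4 + \frac{26}{3}\right)}{21 + \left(-4 + \frac{26}{3}\right)} = \left(- \frac{1}{22381} + \frac{21504581}{4059}\right) - 2 \cdot \frac{14}{3} \frac{1}{21 + \frac{14}{3}} = \frac{481294023302}{90844479} - 2 \cdot \frac{14}{3} \frac{1}{\frac{77}{3}} = \frac{481294023302}{90844479} - 2 \cdot \frac{14}{3} \cdot \frac{3}{77} = \frac{481294023302}{90844479} - \frac{4}{11} = \frac{481260988946}{90844479}$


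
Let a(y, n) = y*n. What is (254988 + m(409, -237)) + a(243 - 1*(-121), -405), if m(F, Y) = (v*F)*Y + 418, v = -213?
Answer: 20754715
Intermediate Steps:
m(F, Y) = 418 - 213*F*Y (m(F, Y) = (-213*F)*Y + 418 = -213*F*Y + 418 = 418 - 213*F*Y)
a(y, n) = n*y
(254988 + m(409, -237)) + a(243 - 1*(-121), -405) = (254988 + (418 - 213*409*(-237))) - 405*(243 - 1*(-121)) = (254988 + (418 + 20646729)) - 405*(243 + 121) = (254988 + 20647147) - 405*364 = 20902135 - 147420 = 20754715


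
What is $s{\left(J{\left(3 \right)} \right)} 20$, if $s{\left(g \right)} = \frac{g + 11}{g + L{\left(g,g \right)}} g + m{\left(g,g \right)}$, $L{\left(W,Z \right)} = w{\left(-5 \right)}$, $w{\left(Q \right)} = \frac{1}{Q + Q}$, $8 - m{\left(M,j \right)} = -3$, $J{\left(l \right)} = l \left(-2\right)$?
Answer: $\frac{19420}{61} \approx 318.36$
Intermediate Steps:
$J{\left(l \right)} = - 2 l$
$m{\left(M,j \right)} = 11$ ($m{\left(M,j \right)} = 8 - -3 = 8 + 3 = 11$)
$w{\left(Q \right)} = \frac{1}{2 Q}$
$L{\left(W,Z \right)} = - \frac{1}{10}$ ($L{\left(W,Z \right)} = \frac{1}{2 \left(-5\right)} = \frac{1}{2} \left(- \frac{1}{5}\right) = - \frac{1}{10}$)
$s{\left(g \right)} = 11 + \frac{g \left(11 + g\right)}{- \frac{1}{10} + g}$ ($s{\left(g \right)} = \frac{g + 11}{g - \frac{1}{10}} g + 11 = \frac{11 + g}{- \frac{1}{10} + g} g + 11 = \frac{g \left(11 + g\right)}{- \frac{1}{10} + g} + 11 = 11 + \frac{g \left(11 + g\right)}{- \frac{1}{10} + g}$)
$s{\left(J{\left(3 \right)} \right)} 20 = \frac{-11 + 10 \left(\left(-2\right) 3\right)^{2} + 220 \left(\left(-2\right) 3\right)}{-1 + 10 \left(\left(-2\right) 3\right)} 20 = \frac{-11 + 10 \left(-6\right)^{2} + 220 \left(-6\right)}{-1 + 10 \left(-6\right)} 20 = \frac{-11 + 10 \cdot 36 - 1320}{-1 - 60} \cdot 20 = \frac{-11 + 360 - 1320}{-61} \cdot 20 = \left(- \frac{1}{61}\right) \left(-971\right) 20 = \frac{971}{61} \cdot 20 = \frac{19420}{61}$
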